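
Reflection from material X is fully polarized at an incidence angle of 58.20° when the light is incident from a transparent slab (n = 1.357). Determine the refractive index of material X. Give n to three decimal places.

At Brewster's angle, tan θ_B = n₂/n₁ with n₁ on the incident side (a transparent slab) and n₂ on the transmitted side (material X).
n₂ = n₁ tan θ_B = 1.357 × tan 58.20° = 2.189.

n ≈ 2.189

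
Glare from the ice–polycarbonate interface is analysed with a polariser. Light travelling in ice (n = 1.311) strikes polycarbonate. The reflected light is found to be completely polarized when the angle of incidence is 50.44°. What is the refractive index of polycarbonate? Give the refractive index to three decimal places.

n ≈ 1.587

Brewster's law: tan θ_B = n₂/n₁ (light incident in ice, refracted into polycarbonate).
n₂ = n₁ tan θ_B = 1.311 × tan 50.44° = 1.587.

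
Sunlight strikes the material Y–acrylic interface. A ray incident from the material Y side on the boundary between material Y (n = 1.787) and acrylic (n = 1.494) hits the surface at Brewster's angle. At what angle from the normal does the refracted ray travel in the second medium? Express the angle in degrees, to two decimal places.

θ_t ≈ 50.10°

tan θ_B = n₂/n₁ = 1.494/1.787 = 0.8360, so θ_B = 39.90°.
The refracted ray is perpendicular to the reflected ray, so θ_t = 90° − θ_B = 50.10°.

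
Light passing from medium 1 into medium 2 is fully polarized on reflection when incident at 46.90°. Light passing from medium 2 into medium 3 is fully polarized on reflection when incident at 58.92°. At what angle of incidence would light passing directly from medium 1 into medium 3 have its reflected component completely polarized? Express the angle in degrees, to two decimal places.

θ_B ≈ 60.57°

tan θ_B(1→2) = n₂/n₁ = tan 46.90° = 1.0686.
tan θ_B(2→3) = n₃/n₂ = tan 58.92° = 1.6590.
Multiplying, n₃/n₁ = 1.0686 × 1.6590 = 1.7729, and θ_B(1→3) = arctan 1.7729 = 60.57°.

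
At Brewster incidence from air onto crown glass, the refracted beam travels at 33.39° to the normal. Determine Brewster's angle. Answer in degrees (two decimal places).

θ_B ≈ 56.61°

Brewster's condition makes the reflected and refracted beams perpendicular: θ_B + θ_t = 90°.
θ_B = 90° − 33.39° = 56.61°.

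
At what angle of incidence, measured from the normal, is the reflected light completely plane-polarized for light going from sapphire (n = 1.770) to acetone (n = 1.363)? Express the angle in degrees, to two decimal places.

θ_B ≈ 37.60°

Brewster's condition: tan θ_B = n₂/n₁ = 1.363/1.770 = 0.7701.
So θ_B = arctan 0.7701 = 37.60°.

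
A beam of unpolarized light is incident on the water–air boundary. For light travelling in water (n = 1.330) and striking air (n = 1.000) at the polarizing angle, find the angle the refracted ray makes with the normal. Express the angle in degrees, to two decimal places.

θ_t ≈ 53.06°

First find Brewster's angle: tan θ_B = 1.000/1.330 = 0.7519, giving θ_B = 36.94°.
Since θ_B + θ_t = 90° at Brewster incidence, θ_t = 90° − 36.94° = 53.06°.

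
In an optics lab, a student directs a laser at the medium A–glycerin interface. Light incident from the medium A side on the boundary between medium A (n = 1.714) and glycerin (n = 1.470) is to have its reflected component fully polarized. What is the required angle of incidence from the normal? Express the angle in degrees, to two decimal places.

Here n₂/n₁ = 1.470/1.714 = 0.8576, and Brewster's law gives tan θ_B = n₂/n₁. Taking the arctangent, θ_B = 40.62°.

θ_B ≈ 40.62°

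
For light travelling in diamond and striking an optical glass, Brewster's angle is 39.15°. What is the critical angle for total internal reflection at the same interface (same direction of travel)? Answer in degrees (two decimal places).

tan θ_B = n₂/n₁ = tan 39.15° = 0.8141.
Total internal reflection: sin θ_c = n₂/n₁ = 0.8141.
θ_c = arcsin(0.8141) = 54.50°.

θ_c ≈ 54.50°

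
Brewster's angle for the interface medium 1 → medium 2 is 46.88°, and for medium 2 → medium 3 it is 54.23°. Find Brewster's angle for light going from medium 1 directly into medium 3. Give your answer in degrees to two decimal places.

θ_B ≈ 55.99°

tan θ_B(1→2) = n₂/n₁ = tan 46.88° = 1.0679.
tan θ_B(2→3) = n₃/n₂ = tan 54.23° = 1.3881.
So n₃/n₁ = (n₂/n₁)(n₃/n₂) = 1.0679 × 1.3881 = 1.4823.
θ_B(1→3) = arctan(1.4823) = 55.99°.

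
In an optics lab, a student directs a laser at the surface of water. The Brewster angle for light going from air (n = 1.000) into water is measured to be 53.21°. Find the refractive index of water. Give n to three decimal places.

Full polarization of the reflected beam means tan θ_B = n₂/n₁, where n₁ is the incident medium (air).
n₂ = n₁ tan θ_B = 1.000 × tan 53.21° = 1.337.

n ≈ 1.337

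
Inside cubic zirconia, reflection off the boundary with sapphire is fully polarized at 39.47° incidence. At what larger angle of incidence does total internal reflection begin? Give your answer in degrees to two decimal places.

θ_c ≈ 55.43°

From Brewster, n₂/n₁ = tan θ_B = tan 39.47° = 0.8235.
Then sin θ_c = n₂/n₁ = 0.8235, so θ_c = arcsin 0.8235 = 55.43°.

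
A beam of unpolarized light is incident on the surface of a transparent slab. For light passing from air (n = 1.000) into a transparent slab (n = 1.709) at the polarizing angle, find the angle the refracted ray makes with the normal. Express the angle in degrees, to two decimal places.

θ_t ≈ 30.33°

tan θ_B = n₂/n₁ = 1.709/1.000 = 1.7090, so θ_B = 59.67°.
The refracted ray is perpendicular to the reflected ray, so θ_t = 90° − θ_B = 30.33°.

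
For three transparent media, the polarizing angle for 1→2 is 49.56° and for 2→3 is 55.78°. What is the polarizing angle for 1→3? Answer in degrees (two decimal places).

θ_B ≈ 59.90°

n₂/n₁ = tan 49.56° = 1.1733 and n₃/n₂ = tan 55.78° = 1.4704.
n₃/n₁ = 1.7252. Then tan θ_B(1→3) = n₃/n₁, so θ_B(1→3) = arctan(1.7252) = 59.90°.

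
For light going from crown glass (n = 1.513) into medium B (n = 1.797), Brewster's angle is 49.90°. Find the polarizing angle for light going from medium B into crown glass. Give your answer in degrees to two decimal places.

θ_B' ≈ 40.10°

The two Brewster angles are complementary: θ_B' = 90° − θ_B = 90° − 49.90° = 40.10°.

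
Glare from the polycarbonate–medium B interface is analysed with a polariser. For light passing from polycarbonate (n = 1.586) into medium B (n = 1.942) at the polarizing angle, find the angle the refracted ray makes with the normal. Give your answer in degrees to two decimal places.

tan θ_B = n₂/n₁ = 1.942/1.586 = 1.2245, so θ_B = 50.76°.
At Brewster's angle the reflected and refracted rays are perpendicular, so θ_t = 90° − θ_B = 90° − 50.76° = 39.24°.

θ_t ≈ 39.24°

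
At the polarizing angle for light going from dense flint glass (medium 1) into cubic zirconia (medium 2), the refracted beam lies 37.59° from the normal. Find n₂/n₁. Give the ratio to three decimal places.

n₂/n₁ ≈ 1.299

At Brewster incidence θ_B = 90° − θ_t = 90° − 37.59° = 52.41°.
Then n₂/n₁ = tan θ_B = tan 52.41° = 1.299.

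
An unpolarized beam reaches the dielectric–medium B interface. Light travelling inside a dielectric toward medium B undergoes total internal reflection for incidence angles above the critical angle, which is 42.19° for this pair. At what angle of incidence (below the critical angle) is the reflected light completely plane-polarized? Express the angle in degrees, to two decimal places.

At the critical angle sin θ_c = n₂/n₁, giving n₂/n₁ = sin 42.19° = 0.6716.
Then tan θ_B = n₂/n₁ = 0.6716, so θ_B = arctan 0.6716 = 33.88°.

θ_B ≈ 33.88°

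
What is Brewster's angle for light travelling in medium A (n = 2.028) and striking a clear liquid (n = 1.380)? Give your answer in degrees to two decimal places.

Here n₂/n₁ = 1.380/2.028 = 0.6805, and Brewster's law gives tan θ_B = n₂/n₁. Taking the arctangent, θ_B = 34.23°.

θ_B ≈ 34.23°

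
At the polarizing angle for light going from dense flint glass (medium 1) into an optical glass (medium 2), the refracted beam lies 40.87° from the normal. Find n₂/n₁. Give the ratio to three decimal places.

n₂/n₁ ≈ 1.156

At Brewster incidence θ_B = 90° − θ_t = 90° − 40.87° = 49.13°.
Then n₂/n₁ = tan θ_B = tan 49.13° = 1.156.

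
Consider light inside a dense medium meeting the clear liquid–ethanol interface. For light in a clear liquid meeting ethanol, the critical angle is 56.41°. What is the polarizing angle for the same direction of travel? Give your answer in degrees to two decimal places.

θ_B ≈ 39.79°

n₂/n₁ = sin θ_c = sin 56.41° = 0.8330.
tan θ_B equals the same ratio, so θ_B = arctan(0.8330) = 39.79°.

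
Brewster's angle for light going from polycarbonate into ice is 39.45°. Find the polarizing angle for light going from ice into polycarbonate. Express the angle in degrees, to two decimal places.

θ_B' ≈ 50.55°

tan θ_B' = n₁/n₂ = 1/tan θ_B, so θ_B' = 90° − θ_B.
θ_B' = 90° − 39.45° = 50.55°.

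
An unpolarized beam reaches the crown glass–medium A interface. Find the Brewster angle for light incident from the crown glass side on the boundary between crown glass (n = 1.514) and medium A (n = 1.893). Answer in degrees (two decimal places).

θ_B ≈ 51.35°

The reflected p-component vanishes when tan θ_B = n₂/n₁.
Here n₂/n₁ = 1.893/1.514 = 1.2503, and Brewster's law gives tan θ_B = n₂/n₁. Taking the arctangent, θ_B = 51.35°.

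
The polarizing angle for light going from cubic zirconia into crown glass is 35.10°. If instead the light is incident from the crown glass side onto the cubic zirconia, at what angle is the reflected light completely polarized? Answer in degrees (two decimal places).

The two Brewster angles are complementary: θ_B' = 90° − θ_B = 90° − 35.10° = 54.90°.

θ_B' ≈ 54.90°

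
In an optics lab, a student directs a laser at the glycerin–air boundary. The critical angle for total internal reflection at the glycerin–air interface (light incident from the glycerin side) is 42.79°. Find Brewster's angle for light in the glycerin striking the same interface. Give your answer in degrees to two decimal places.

θ_B ≈ 34.19°

sin θ_c = n₂/n₁, so n₂/n₁ = sin 42.79° = 0.6793.
Brewster: tan θ_B = n₂/n₁ = 0.6793.
θ_B = arctan(0.6793) = 34.19°.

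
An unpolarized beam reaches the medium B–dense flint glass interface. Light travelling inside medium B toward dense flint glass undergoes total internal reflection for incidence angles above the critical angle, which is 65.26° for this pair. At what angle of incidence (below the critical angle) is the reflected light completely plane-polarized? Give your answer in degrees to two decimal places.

θ_B ≈ 42.25°

sin θ_c = n₂/n₁, so n₂/n₁ = sin 65.26° = 0.9082.
Brewster: tan θ_B = n₂/n₁ = 0.9082.
θ_B = arctan(0.9082) = 42.25°.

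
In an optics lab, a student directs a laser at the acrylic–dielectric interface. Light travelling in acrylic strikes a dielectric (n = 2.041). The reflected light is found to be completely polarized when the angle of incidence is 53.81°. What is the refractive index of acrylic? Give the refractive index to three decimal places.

Brewster's law: tan θ_B = n₂/n₁ (light incident in acrylic, refracted into a dielectric).
n₁ = n₂ / tan θ_B = 2.041 / tan 53.81° = 1.493.

n ≈ 1.493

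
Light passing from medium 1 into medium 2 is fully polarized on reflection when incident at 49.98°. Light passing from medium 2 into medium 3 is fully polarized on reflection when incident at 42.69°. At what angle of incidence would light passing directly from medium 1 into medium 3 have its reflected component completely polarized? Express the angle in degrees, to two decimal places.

Each Brewster angle gives a ratio: n₂/n₁ = tan 49.98° = 1.1909, n₃/n₂ = tan 42.69° = 0.9225.
So n₃/n₁ = (n₂/n₁)(n₃/n₂) = 1.1909 × 0.9225 = 1.0986.
θ_B(1→3) = arctan(1.0986) = 47.69°.

θ_B ≈ 47.69°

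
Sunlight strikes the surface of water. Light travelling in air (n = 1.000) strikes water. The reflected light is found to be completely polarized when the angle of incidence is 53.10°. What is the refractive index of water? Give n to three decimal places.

At Brewster's angle, tan θ_B = n₂/n₁ with n₁ on the incident side (air) and n₂ on the transmitted side (water).
n₂ = n₁ tan θ_B = 1.000 × tan 53.10° = 1.332.

n ≈ 1.332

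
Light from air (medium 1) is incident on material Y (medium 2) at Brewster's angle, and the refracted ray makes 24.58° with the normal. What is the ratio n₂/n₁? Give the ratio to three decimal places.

n₂/n₁ ≈ 2.186

θ_B + θ_t = 90°, so θ_B = 90° − 24.58° = 65.42°.
Then n₂/n₁ = tan θ_B = tan 65.42° = 2.186.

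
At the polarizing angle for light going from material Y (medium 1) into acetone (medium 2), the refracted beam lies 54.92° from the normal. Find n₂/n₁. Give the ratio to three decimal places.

n₂/n₁ ≈ 0.702

θ_B + θ_t = 90°, so θ_B = 90° − 54.92° = 35.08°.
Then n₂/n₁ = tan θ_B = tan 35.08° = 0.702.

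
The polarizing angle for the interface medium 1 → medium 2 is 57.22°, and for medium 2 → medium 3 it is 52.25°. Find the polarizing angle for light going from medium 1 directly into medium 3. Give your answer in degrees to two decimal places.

θ_B ≈ 63.50°

Each Brewster angle gives a ratio: n₂/n₁ = tan 57.22° = 1.5529, n₃/n₂ = tan 52.25° = 1.2915.
n₃/n₁ = 2.0056. Then tan θ_B(1→3) = n₃/n₁, so θ_B(1→3) = arctan(2.0056) = 63.50°.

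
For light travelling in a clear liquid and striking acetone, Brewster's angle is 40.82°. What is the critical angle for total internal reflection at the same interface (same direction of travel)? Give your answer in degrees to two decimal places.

θ_c ≈ 59.74°

From Brewster, n₂/n₁ = tan θ_B = tan 40.82° = 0.8638.
Then sin θ_c = n₂/n₁ = 0.8638, so θ_c = arcsin 0.8638 = 59.74°.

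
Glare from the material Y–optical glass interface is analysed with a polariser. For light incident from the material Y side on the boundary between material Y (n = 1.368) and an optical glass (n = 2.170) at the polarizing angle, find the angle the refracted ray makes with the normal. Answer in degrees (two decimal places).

θ_t ≈ 32.23°

tan θ_B = n₂/n₁ = 2.170/1.368 = 1.5863, so θ_B = 57.77°.
At Brewster's angle the reflected and refracted rays are perpendicular, so θ_t = 90° − θ_B = 90° − 57.77° = 32.23°.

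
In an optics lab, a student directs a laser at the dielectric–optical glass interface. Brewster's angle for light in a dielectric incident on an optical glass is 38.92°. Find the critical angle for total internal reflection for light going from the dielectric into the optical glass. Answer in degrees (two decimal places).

θ_c ≈ 53.85°

n₂/n₁ = tan 38.92° = 0.8075; the critical angle satisfies sin θ_c = n₂/n₁.
θ_c = arcsin(0.8075) = 53.85°.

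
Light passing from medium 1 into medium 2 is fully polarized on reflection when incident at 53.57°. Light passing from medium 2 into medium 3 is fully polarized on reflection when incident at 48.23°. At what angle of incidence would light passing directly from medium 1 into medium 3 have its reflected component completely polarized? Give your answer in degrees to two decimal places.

n₂/n₁ = tan 53.57° = 1.3549 and n₃/n₂ = tan 48.23° = 1.1196.
n₃/n₁ = 1.5169. Then tan θ_B(1→3) = n₃/n₁, so θ_B(1→3) = arctan(1.5169) = 56.61°.

θ_B ≈ 56.61°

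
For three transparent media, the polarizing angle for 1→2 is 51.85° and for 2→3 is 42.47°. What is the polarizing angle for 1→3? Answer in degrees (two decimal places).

n₂/n₁ = tan 51.85° = 1.2731 and n₃/n₂ = tan 42.47° = 0.9154.
So n₃/n₁ = (n₂/n₁)(n₃/n₂) = 1.2731 × 0.9154 = 1.1653.
θ_B(1→3) = arctan(1.1653) = 49.37°.

θ_B ≈ 49.37°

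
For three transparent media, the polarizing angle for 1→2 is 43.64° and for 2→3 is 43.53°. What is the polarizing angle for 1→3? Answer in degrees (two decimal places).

θ_B ≈ 42.17°

tan θ_B(1→2) = n₂/n₁ = tan 43.64° = 0.9536.
tan θ_B(2→3) = n₃/n₂ = tan 43.53° = 0.9500.
So n₃/n₁ = (n₂/n₁)(n₃/n₂) = 0.9536 × 0.9500 = 0.9059.
θ_B(1→3) = arctan(0.9059) = 42.17°.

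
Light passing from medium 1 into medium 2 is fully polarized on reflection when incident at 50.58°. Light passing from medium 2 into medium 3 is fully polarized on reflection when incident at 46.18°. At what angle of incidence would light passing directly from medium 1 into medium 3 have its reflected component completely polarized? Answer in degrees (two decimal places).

θ_B ≈ 51.73°

Each Brewster angle gives a ratio: n₂/n₁ = tan 50.58° = 1.2166, n₃/n₂ = tan 46.18° = 1.0421.
n₃/n₁ = 1.2677. Then tan θ_B(1→3) = n₃/n₁, so θ_B(1→3) = arctan(1.2677) = 51.73°.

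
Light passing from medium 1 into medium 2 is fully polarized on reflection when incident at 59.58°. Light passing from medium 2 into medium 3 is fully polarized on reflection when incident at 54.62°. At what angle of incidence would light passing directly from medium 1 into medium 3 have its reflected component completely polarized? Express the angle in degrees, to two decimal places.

tan θ_B(1→2) = n₂/n₁ = tan 59.58° = 1.7031.
tan θ_B(2→3) = n₃/n₂ = tan 54.62° = 1.4082.
n₃/n₁ = 2.3983. Then tan θ_B(1→3) = n₃/n₁, so θ_B(1→3) = arctan(2.3983) = 67.37°.

θ_B ≈ 67.37°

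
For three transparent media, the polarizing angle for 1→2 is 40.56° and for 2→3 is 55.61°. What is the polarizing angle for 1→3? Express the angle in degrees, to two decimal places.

Each Brewster angle gives a ratio: n₂/n₁ = tan 40.56° = 0.8559, n₃/n₂ = tan 55.61° = 1.4610.
Multiplying, n₃/n₁ = 0.8559 × 1.4610 = 1.2505, and θ_B(1→3) = arctan 1.2505 = 51.35°.

θ_B ≈ 51.35°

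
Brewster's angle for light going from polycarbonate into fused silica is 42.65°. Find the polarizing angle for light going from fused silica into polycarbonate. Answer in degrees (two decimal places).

θ_B' ≈ 47.35°

Reversing the direction swaps n₁ and n₂, so tan θ_B' = 1/tan θ_B and θ_B' = 90° − θ_B.
Hence θ_B' = 90° − 42.65° = 47.35°.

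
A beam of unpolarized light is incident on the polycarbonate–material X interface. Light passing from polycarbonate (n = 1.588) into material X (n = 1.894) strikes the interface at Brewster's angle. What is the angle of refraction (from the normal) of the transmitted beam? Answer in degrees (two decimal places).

First find Brewster's angle: tan θ_B = 1.894/1.588 = 1.1927, giving θ_B = 50.02°.
The refracted ray is perpendicular to the reflected ray, so θ_t = 90° − θ_B = 39.98°.

θ_t ≈ 39.98°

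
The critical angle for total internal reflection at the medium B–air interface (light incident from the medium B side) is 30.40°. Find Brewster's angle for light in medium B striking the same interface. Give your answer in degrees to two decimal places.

θ_B ≈ 26.84°

n₂/n₁ = sin θ_c = sin 30.40° = 0.5060.
tan θ_B equals the same ratio, so θ_B = arctan(0.5060) = 26.84°.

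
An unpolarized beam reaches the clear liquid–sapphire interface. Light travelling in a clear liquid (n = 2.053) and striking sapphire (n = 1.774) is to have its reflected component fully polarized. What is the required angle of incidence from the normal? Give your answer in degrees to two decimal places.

tan θ_B = n₂/n₁ = 1.774/2.053 = 0.8641.
θ_B = arctan(0.8641) = 40.83°.

θ_B ≈ 40.83°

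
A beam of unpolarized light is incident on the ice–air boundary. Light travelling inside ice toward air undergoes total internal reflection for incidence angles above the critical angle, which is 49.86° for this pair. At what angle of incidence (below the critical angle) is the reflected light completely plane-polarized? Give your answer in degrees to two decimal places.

At the critical angle sin θ_c = n₂/n₁, giving n₂/n₁ = sin 49.86° = 0.7645.
Then tan θ_B = n₂/n₁ = 0.7645, so θ_B = arctan 0.7645 = 37.40°.

θ_B ≈ 37.40°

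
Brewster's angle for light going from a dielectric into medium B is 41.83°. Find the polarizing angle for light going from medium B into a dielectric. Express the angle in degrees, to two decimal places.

θ_B' ≈ 48.17°

The two Brewster angles are complementary: θ_B' = 90° − θ_B = 90° − 41.83° = 48.17°.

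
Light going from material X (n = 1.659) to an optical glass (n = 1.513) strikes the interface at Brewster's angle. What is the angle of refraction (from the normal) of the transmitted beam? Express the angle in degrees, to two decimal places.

θ_t ≈ 47.64°

θ_B = arctan(n₂/n₁) = arctan(1.513/1.659) = 42.36°.
The refracted ray is perpendicular to the reflected ray, so θ_t = 90° − θ_B = 47.64°.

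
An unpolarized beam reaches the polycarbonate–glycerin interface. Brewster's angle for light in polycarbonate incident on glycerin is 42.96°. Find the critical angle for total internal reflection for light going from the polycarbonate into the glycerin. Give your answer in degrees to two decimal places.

tan θ_B = n₂/n₁ = tan 42.96° = 0.9312.
Total internal reflection: sin θ_c = n₂/n₁ = 0.9312.
θ_c = arcsin(0.9312) = 68.62°.

θ_c ≈ 68.62°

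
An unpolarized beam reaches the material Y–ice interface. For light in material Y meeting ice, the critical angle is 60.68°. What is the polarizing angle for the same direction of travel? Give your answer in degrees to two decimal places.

θ_B ≈ 41.09°

n₂/n₁ = sin θ_c = sin 60.68° = 0.8719.
tan θ_B equals the same ratio, so θ_B = arctan(0.8719) = 41.09°.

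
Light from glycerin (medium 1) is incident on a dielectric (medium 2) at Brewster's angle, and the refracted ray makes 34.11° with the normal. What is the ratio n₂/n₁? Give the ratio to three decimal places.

θ_B + θ_t = 90°, so θ_B = 90° − 34.11° = 55.89°.
tan θ_B = n₂/n₁, so n₂/n₁ = tan 55.89° = 1.476.

n₂/n₁ ≈ 1.476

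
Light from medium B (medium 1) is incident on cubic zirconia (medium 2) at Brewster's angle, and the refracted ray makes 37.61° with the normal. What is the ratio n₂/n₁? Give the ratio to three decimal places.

At Brewster incidence θ_B = 90° − θ_t = 90° − 37.61° = 52.39°.
Then n₂/n₁ = tan θ_B = tan 52.39° = 1.298.

n₂/n₁ ≈ 1.298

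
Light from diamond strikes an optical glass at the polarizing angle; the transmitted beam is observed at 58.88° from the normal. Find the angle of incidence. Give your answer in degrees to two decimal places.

At Brewster's angle the reflected and refracted rays are perpendicular, so θ_B + θ_t = 90°.
So θ_B = 90° − θ_t = 90° − 58.88° = 31.12°.

θ_B ≈ 31.12°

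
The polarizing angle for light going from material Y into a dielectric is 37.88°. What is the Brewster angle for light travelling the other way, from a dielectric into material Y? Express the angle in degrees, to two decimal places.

θ_B' ≈ 52.12°

The two Brewster angles are complementary: θ_B' = 90° − θ_B = 90° − 37.88° = 52.12°.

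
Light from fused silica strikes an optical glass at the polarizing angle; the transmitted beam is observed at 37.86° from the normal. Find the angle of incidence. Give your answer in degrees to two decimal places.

θ_B ≈ 52.14°

Brewster's condition makes the reflected and refracted beams perpendicular: θ_B + θ_t = 90°.
θ_B = 90° − 37.86° = 52.14°.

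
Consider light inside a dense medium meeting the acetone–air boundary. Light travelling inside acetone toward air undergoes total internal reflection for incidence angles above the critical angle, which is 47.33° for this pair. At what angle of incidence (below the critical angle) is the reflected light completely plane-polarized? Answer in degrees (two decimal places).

sin θ_c = n₂/n₁, so n₂/n₁ = sin 47.33° = 0.7353.
Brewster: tan θ_B = n₂/n₁ = 0.7353.
θ_B = arctan(0.7353) = 36.33°.

θ_B ≈ 36.33°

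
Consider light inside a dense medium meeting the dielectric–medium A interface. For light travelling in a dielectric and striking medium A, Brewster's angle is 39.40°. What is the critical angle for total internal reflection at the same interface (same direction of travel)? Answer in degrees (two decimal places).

θ_c ≈ 55.23°

tan θ_B = n₂/n₁ = tan 39.40° = 0.8214.
Total internal reflection: sin θ_c = n₂/n₁ = 0.8214.
θ_c = arcsin(0.8214) = 55.23°.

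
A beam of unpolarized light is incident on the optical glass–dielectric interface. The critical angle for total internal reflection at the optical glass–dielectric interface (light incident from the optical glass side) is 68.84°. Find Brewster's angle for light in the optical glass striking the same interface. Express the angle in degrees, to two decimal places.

θ_B ≈ 43.00°

sin θ_c = n₂/n₁, so n₂/n₁ = sin 68.84° = 0.9326.
Brewster: tan θ_B = n₂/n₁ = 0.9326.
θ_B = arctan(0.9326) = 43.00°.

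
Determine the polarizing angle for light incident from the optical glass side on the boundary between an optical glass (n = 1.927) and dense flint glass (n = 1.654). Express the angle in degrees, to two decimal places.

Here n₂/n₁ = 1.654/1.927 = 0.8583, and Brewster's law gives tan θ_B = n₂/n₁.
So θ_B = arctan 0.8583 = 40.64°.

θ_B ≈ 40.64°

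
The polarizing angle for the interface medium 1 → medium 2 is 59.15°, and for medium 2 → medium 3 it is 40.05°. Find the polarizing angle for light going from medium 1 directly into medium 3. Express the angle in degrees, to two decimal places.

tan θ_B(1→2) = n₂/n₁ = tan 59.15° = 1.6742.
tan θ_B(2→3) = n₃/n₂ = tan 40.05° = 0.8406.
Multiplying, n₃/n₁ = 1.6742 × 0.8406 = 1.4073, and θ_B(1→3) = arctan 1.4073 = 54.60°.

θ_B ≈ 54.60°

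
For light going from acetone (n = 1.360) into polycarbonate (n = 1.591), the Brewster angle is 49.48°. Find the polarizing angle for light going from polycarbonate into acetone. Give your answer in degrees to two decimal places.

θ_B' ≈ 40.52°

Reversing the direction swaps n₁ and n₂, so tan θ_B' = 1/tan θ_B and θ_B' = 90° − θ_B.
Hence θ_B' = 90° − 49.48° = 40.52°.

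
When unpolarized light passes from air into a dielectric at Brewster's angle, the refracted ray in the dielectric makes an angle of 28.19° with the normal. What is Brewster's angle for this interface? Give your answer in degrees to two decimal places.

θ_B ≈ 61.81°

Since the reflected and refracted rays are at right angles at the polarizing angle, θ_B + θ_t = 90°.
So θ_B = 90° − θ_t = 90° − 28.19° = 61.81°.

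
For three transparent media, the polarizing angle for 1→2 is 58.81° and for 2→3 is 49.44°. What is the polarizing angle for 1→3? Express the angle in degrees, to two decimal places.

θ_B ≈ 62.61°

Each Brewster angle gives a ratio: n₂/n₁ = tan 58.81° = 1.6518, n₃/n₂ = tan 49.44° = 1.1684.
n₃/n₁ = 1.9300. Then tan θ_B(1→3) = n₃/n₁, so θ_B(1→3) = arctan(1.9300) = 62.61°.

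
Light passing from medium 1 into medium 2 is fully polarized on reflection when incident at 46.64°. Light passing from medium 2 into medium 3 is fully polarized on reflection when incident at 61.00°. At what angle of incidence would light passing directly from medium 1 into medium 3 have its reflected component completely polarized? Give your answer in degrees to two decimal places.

tan θ_B(1→2) = n₂/n₁ = tan 46.64° = 1.0590.
tan θ_B(2→3) = n₃/n₂ = tan 61.00° = 1.8040.
Multiplying, n₃/n₁ = 1.0590 × 1.8040 = 1.9104, and θ_B(1→3) = arctan 1.9104 = 62.37°.

θ_B ≈ 62.37°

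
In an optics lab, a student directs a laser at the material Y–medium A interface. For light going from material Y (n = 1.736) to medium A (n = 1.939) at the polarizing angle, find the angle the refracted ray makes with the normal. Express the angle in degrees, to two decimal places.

tan θ_B = n₂/n₁ = 1.939/1.736 = 1.1169, so θ_B = 48.16°.
The refracted ray is perpendicular to the reflected ray, so θ_t = 90° − θ_B = 41.84°.

θ_t ≈ 41.84°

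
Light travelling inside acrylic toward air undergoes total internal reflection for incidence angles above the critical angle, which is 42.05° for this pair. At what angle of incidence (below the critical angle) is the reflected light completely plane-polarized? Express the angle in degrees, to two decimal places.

At the critical angle sin θ_c = n₂/n₁, giving n₂/n₁ = sin 42.05° = 0.6698.
Then tan θ_B = n₂/n₁ = 0.6698, so θ_B = arctan 0.6698 = 33.81°.

θ_B ≈ 33.81°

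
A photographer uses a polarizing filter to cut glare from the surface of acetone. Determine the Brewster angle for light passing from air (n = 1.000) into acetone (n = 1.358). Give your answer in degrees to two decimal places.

θ_B ≈ 53.63°

Brewster's condition: tan θ_B = n₂/n₁ = 1.358/1.000 = 1.3580. Taking the arctangent, θ_B = 53.63°.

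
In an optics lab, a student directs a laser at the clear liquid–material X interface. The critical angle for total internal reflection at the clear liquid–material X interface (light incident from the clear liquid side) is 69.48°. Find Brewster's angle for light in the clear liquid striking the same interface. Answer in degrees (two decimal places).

θ_B ≈ 43.12°

sin θ_c = n₂/n₁, so n₂/n₁ = sin 69.48° = 0.9365.
Brewster: tan θ_B = n₂/n₁ = 0.9365.
θ_B = arctan(0.9365) = 43.12°.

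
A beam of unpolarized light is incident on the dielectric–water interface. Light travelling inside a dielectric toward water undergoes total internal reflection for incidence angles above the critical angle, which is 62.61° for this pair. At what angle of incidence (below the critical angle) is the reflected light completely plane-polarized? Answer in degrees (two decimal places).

θ_B ≈ 41.60°

n₂/n₁ = sin θ_c = sin 62.61° = 0.8879.
tan θ_B equals the same ratio, so θ_B = arctan(0.8879) = 41.60°.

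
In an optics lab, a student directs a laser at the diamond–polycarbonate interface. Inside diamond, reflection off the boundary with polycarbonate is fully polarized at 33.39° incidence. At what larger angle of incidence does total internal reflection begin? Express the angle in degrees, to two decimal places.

tan θ_B = n₂/n₁ = tan 33.39° = 0.6591.
Total internal reflection: sin θ_c = n₂/n₁ = 0.6591.
θ_c = arcsin(0.6591) = 41.23°.

θ_c ≈ 41.23°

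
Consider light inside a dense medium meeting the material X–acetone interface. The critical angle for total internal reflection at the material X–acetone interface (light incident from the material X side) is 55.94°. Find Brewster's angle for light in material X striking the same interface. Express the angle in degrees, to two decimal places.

θ_B ≈ 39.64°

n₂/n₁ = sin θ_c = sin 55.94° = 0.8285.
tan θ_B equals the same ratio, so θ_B = arctan(0.8285) = 39.64°.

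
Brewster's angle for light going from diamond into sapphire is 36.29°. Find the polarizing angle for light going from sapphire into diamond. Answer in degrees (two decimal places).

θ_B' ≈ 53.71°

Reversing the direction swaps n₁ and n₂, so tan θ_B' = 1/tan θ_B and θ_B' = 90° − θ_B.
Hence θ_B' = 90° − 36.29° = 53.71°.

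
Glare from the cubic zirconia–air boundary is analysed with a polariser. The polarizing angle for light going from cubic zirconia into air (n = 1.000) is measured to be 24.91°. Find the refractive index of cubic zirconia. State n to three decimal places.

At the polarizing angle, tan θ_B = n₂/n₁ with n₁ on the incident side (cubic zirconia) and n₂ on the transmitted side (air).
n₁ = n₂ / tan θ_B = 1.000 / tan 24.91° = 2.153.

n ≈ 2.153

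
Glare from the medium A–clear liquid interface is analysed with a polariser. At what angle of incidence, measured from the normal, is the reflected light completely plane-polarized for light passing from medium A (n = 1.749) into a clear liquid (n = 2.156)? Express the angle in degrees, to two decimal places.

θ_B ≈ 50.95°

The reflected p-component vanishes when tan θ_B = n₂/n₁.
tan θ_B = n₂/n₁ = 2.156/1.749 = 1.2327. Taking the arctangent, θ_B = 50.95°.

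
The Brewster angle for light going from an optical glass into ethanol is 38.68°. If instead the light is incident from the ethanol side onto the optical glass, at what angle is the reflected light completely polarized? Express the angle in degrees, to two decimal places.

θ_B' ≈ 51.32°

tan θ_B' = n₁/n₂ = 1/tan θ_B, so θ_B' = 90° − θ_B.
θ_B' = 90° − 38.68° = 51.32°.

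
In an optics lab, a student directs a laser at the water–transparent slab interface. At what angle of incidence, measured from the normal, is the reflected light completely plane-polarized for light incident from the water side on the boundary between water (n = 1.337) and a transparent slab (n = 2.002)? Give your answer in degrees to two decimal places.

θ_B ≈ 56.26°

tan θ_B = n₂/n₁ = 2.002/1.337 = 1.4974. Taking the arctangent, θ_B = 56.26°.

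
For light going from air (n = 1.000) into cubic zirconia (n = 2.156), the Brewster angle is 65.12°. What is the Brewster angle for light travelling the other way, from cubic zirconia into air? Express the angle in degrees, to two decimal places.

θ_B' ≈ 24.88°

Reversing the direction swaps n₁ and n₂, so tan θ_B' = 1/tan θ_B and θ_B' = 90° − θ_B.
Hence θ_B' = 90° − 65.12° = 24.88°.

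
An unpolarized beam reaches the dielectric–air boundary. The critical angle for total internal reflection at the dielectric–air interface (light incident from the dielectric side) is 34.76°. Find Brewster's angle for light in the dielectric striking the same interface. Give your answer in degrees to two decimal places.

θ_B ≈ 29.69°

n₂/n₁ = sin θ_c = sin 34.76° = 0.5701.
tan θ_B equals the same ratio, so θ_B = arctan(0.5701) = 29.69°.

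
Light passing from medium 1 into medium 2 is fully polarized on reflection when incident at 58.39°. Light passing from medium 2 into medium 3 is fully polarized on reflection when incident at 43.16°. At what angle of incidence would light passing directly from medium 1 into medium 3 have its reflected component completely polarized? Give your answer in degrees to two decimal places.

θ_B ≈ 56.72°

Each Brewster angle gives a ratio: n₂/n₁ = tan 58.39° = 1.6248, n₃/n₂ = tan 43.16° = 0.9377.
Multiplying, n₃/n₁ = 1.6248 × 0.9377 = 1.5237, and θ_B(1→3) = arctan 1.5237 = 56.72°.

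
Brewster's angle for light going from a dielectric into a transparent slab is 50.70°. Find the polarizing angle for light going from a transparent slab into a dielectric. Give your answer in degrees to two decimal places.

θ_B' ≈ 39.30°

tan θ_B' = n₁/n₂ = 1/tan θ_B, so θ_B' = 90° − θ_B.
θ_B' = 90° − 50.70° = 39.30°.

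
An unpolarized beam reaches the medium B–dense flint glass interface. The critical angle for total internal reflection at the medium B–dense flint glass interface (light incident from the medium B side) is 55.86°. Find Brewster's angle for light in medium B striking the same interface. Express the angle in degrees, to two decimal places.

n₂/n₁ = sin θ_c = sin 55.86° = 0.8277.
tan θ_B equals the same ratio, so θ_B = arctan(0.8277) = 39.61°.

θ_B ≈ 39.61°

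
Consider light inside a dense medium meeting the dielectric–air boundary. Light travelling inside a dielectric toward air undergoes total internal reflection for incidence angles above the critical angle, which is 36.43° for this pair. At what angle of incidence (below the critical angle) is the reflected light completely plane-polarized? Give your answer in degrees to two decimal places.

θ_B ≈ 30.70°

sin θ_c = n₂/n₁, so n₂/n₁ = sin 36.43° = 0.5938.
Brewster: tan θ_B = n₂/n₁ = 0.5938.
θ_B = arctan(0.5938) = 30.70°.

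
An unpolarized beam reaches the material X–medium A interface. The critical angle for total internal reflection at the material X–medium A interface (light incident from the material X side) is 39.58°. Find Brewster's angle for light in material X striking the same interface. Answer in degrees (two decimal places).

n₂/n₁ = sin θ_c = sin 39.58° = 0.6372.
tan θ_B equals the same ratio, so θ_B = arctan(0.6372) = 32.50°.

θ_B ≈ 32.50°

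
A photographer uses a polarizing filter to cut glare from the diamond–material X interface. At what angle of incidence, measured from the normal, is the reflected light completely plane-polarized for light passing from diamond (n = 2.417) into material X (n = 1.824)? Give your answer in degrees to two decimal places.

The reflected p-component vanishes when tan θ_B = n₂/n₁.
tan θ_B = n₂/n₁ = 1.824/2.417 = 0.7547.
θ_B = arctan(0.7547) = 37.04°.

θ_B ≈ 37.04°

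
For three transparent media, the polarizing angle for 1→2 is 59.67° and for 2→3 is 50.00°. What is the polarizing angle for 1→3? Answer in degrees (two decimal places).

tan θ_B(1→2) = n₂/n₁ = tan 59.67° = 1.7092.
tan θ_B(2→3) = n₃/n₂ = tan 50.00° = 1.1918.
Multiplying, n₃/n₁ = 1.7092 × 1.1918 = 2.0370, and θ_B(1→3) = arctan 2.0370 = 63.85°.

θ_B ≈ 63.85°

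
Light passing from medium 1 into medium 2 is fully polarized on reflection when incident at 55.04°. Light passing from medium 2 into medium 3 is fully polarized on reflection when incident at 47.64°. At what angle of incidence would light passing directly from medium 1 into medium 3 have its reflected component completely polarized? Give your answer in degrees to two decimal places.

θ_B ≈ 57.48°

Each Brewster angle gives a ratio: n₂/n₁ = tan 55.04° = 1.4303, n₃/n₂ = tan 47.64° = 1.0967.
n₃/n₁ = 1.5685. Then tan θ_B(1→3) = n₃/n₁, so θ_B(1→3) = arctan(1.5685) = 57.48°.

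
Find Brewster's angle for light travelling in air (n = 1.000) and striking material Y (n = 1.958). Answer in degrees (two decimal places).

θ_B ≈ 62.95°

At Brewster's angle the reflected and refracted rays are perpendicular, which with Snell's law gives tan θ_B = n₂/n₁.
tan θ_B = n₂/n₁ = 1.958/1.000 = 1.9580. Taking the arctangent, θ_B = 62.95°.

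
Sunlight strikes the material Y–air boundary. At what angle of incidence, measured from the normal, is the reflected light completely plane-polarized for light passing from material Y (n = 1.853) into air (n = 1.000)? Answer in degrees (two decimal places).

θ_B ≈ 28.35°

tan θ_B = n₂/n₁ = 1.000/1.853 = 0.5397. Taking the arctangent, θ_B = 28.35°.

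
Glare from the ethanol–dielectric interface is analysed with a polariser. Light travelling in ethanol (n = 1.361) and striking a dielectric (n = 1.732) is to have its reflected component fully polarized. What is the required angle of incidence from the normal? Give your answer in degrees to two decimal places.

At Brewster's angle the reflected and refracted rays are perpendicular, which with Snell's law gives tan θ_B = n₂/n₁.
Brewster's condition: tan θ_B = n₂/n₁ = 1.732/1.361 = 1.2726.
θ_B = arctan(1.2726) = 51.84°.

θ_B ≈ 51.84°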